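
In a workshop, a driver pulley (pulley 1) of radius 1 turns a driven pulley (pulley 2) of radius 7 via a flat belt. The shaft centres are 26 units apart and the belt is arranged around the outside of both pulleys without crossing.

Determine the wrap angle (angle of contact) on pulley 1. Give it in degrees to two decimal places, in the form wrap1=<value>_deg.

wrap1=153.32_deg

open belt: β = asin((r2−r1)/C) = asin(6/26) = 13.3424°
wrap1 = π − 2β = 153.3153°
wrap2 = π + 2β = 206.6847°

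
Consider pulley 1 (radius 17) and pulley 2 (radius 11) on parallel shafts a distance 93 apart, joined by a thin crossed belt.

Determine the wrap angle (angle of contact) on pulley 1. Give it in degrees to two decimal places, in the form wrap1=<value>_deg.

crossed belt: β = asin((r1+r2)/C) = asin(28/93) = 17.5222°
wrap1 = wrap2 = π + 2β = 215.0444°

wrap1=215.04_deg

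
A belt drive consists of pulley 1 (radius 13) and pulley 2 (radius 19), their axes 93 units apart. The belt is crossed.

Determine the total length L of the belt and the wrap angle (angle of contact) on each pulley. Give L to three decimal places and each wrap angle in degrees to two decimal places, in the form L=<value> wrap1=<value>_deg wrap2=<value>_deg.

crossed belt: β = asin((r1+r2)/C) = asin(32/93) = 20.1260°
wrap1 = wrap2 = π + 2β = 220.2520°
tangent length = C·cosβ = 87.3212
L = (r1+r2)·wrap + 2·C·cosβ = 32·3.8441 + 2·87.3212 = 297.6544

L=297.654 wrap1=220.25_deg wrap2=220.25_deg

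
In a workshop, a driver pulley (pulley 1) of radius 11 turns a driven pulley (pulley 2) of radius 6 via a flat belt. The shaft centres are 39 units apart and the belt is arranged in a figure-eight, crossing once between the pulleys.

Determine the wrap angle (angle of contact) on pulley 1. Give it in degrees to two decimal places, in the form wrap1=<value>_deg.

wrap1=231.68_deg

crossed belt: β = asin((r1+r2)/C) = asin(17/39) = 25.8424°
wrap1 = wrap2 = π + 2β = 231.6848°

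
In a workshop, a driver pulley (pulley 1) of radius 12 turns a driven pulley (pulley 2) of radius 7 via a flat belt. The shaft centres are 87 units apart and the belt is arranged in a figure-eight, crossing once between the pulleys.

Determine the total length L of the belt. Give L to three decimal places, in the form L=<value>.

L=237.856

crossed belt: β = asin((r1+r2)/C) = asin(19/87) = 12.6145°
wrap1 = wrap2 = π + 2β = 205.2291°
tangent length = C·cosβ = 84.8999
L = (r1+r2)·wrap + 2·C·cosβ = 19·3.5819 + 2·84.8999 = 237.8564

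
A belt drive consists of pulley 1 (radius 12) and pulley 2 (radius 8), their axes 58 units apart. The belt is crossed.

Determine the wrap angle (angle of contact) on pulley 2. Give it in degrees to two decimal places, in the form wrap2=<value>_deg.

crossed belt: β = asin((r1+r2)/C) = asin(20/58) = 20.1713°
wrap1 = wrap2 = π + 2β = 220.3425°

wrap2=220.34_deg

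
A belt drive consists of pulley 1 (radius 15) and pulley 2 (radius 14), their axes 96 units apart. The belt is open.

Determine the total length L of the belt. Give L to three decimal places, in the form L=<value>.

L=283.117

open belt: β = asin((r2−r1)/C) = asin(-1/96) = -0.5968°
wrap1 = π − 2β = 181.1937°
wrap2 = π + 2β = 178.8063°
tangent length = C·cosβ = 95.9948
L = r1·wrap1 + r2·wrap2 + 2·C·cosβ = 15·3.1624 + 14·3.1208 + 2·95.9948 = 283.1166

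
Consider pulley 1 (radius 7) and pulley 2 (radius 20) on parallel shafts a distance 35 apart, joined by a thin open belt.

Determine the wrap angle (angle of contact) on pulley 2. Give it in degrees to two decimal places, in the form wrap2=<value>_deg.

wrap2=223.61_deg

open belt: β = asin((r2−r1)/C) = asin(13/35) = 21.8037°
wrap1 = π − 2β = 136.3925°
wrap2 = π + 2β = 223.6075°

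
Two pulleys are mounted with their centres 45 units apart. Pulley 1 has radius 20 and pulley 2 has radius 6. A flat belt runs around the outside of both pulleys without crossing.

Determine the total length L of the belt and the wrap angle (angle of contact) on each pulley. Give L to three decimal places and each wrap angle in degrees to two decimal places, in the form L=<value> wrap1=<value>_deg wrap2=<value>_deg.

open belt: β = asin((r2−r1)/C) = asin(-14/45) = -18.1262°
wrap1 = π − 2β = 216.2524°
wrap2 = π + 2β = 143.7476°
tangent length = C·cosβ = 42.7668
L = r1·wrap1 + r2·wrap2 + 2·C·cosβ = 20·3.7743 + 6·2.5089 + 2·42.7668 = 176.0732

L=176.073 wrap1=216.25_deg wrap2=143.75_deg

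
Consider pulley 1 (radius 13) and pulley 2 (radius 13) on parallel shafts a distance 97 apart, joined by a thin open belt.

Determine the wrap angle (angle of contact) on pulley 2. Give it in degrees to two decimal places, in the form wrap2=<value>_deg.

wrap2=180.00_deg

open belt: β = asin((r2−r1)/C) = asin(0/97) = 0.0000°
wrap1 = π − 2β = 180.0000°
wrap2 = π + 2β = 180.0000°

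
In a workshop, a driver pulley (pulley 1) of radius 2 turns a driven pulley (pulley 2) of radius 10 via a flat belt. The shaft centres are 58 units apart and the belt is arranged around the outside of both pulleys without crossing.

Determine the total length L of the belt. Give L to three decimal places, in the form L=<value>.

open belt: β = asin((r2−r1)/C) = asin(8/58) = 7.9281°
wrap1 = π − 2β = 164.1437°
wrap2 = π + 2β = 195.8563°
tangent length = C·cosβ = 57.4456
L = r1·wrap1 + r2·wrap2 + 2·C·cosβ = 2·2.8648 + 10·3.4183 + 2·57.4456 = 154.8043

L=154.804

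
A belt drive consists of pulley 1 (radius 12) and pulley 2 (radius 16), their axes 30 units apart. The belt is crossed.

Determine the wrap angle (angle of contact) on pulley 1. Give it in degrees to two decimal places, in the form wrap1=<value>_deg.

crossed belt: β = asin((r1+r2)/C) = asin(28/30) = 68.9605°
wrap1 = wrap2 = π + 2β = 317.9211°

wrap1=317.92_deg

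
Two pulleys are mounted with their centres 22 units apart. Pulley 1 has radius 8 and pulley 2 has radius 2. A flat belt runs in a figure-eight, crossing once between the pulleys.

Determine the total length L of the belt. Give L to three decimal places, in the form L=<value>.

crossed belt: β = asin((r1+r2)/C) = asin(10/22) = 27.0357°
wrap1 = wrap2 = π + 2β = 234.0714°
tangent length = C·cosβ = 19.5959
L = (r1+r2)·wrap + 2·C·cosβ = 10·4.0853 + 2·19.5959 = 80.0450

L=80.045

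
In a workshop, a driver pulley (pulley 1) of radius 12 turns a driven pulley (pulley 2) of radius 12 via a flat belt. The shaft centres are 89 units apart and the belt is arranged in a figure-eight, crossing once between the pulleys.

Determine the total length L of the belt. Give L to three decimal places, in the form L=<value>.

crossed belt: β = asin((r1+r2)/C) = asin(24/89) = 15.6442°
wrap1 = wrap2 = π + 2β = 211.2884°
tangent length = C·cosβ = 85.7030
L = (r1+r2)·wrap + 2·C·cosβ = 24·3.6877 + 2·85.7030 = 259.9102

L=259.910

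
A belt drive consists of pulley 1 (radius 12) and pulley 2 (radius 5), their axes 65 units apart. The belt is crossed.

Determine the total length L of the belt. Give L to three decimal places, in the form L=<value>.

crossed belt: β = asin((r1+r2)/C) = asin(17/65) = 15.1614°
wrap1 = wrap2 = π + 2β = 210.3227°
tangent length = C·cosβ = 62.7375
L = (r1+r2)·wrap + 2·C·cosβ = 17·3.6708 + 2·62.7375 = 187.8791

L=187.879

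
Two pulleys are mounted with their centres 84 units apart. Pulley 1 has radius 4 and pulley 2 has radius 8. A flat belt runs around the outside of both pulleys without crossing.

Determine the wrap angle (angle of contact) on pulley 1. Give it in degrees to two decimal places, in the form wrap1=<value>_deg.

wrap1=174.54_deg

open belt: β = asin((r2−r1)/C) = asin(4/84) = 2.7294°
wrap1 = π − 2β = 174.5412°
wrap2 = π + 2β = 185.4588°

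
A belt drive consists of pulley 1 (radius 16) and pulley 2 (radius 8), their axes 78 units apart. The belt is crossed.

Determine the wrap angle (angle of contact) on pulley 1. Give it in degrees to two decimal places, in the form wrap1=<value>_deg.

wrap1=215.84_deg

crossed belt: β = asin((r1+r2)/C) = asin(24/78) = 17.9202°
wrap1 = wrap2 = π + 2β = 215.8404°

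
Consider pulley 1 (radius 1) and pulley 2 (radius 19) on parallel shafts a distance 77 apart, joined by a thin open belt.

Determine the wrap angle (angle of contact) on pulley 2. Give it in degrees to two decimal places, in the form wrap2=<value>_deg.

wrap2=207.04_deg

open belt: β = asin((r2−r1)/C) = asin(18/77) = 13.5189°
wrap1 = π − 2β = 152.9622°
wrap2 = π + 2β = 207.0378°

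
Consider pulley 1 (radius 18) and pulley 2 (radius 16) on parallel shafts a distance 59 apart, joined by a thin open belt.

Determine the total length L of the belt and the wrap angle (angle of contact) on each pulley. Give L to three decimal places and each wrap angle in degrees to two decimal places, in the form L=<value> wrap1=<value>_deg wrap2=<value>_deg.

L=224.882 wrap1=183.89_deg wrap2=176.11_deg

open belt: β = asin((r2−r1)/C) = asin(-2/59) = -1.9426°
wrap1 = π − 2β = 183.8852°
wrap2 = π + 2β = 176.1148°
tangent length = C·cosβ = 58.9661
L = r1·wrap1 + r2·wrap2 + 2·C·cosβ = 18·3.2094 + 16·3.0738 + 2·58.9661 = 224.8820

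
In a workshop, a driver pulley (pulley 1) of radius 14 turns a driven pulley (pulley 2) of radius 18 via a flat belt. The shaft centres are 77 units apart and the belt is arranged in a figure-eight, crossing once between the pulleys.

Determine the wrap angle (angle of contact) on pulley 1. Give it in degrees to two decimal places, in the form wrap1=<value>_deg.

wrap1=229.11_deg

crossed belt: β = asin((r1+r2)/C) = asin(32/77) = 24.5561°
wrap1 = wrap2 = π + 2β = 229.1123°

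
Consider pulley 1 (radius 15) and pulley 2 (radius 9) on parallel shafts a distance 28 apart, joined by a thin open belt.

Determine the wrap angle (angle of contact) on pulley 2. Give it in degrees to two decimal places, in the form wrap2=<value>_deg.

wrap2=155.25_deg

open belt: β = asin((r2−r1)/C) = asin(-6/28) = -12.3736°
wrap1 = π − 2β = 204.7473°
wrap2 = π + 2β = 155.2527°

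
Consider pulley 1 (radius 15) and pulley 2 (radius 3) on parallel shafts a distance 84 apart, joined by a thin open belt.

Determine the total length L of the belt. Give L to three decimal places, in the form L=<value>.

L=226.266

open belt: β = asin((r2−r1)/C) = asin(-12/84) = -8.2132°
wrap1 = π − 2β = 196.4264°
wrap2 = π + 2β = 163.5736°
tangent length = C·cosβ = 83.1384
L = r1·wrap1 + r2·wrap2 + 2·C·cosβ = 15·3.4283 + 3·2.8549 + 2·83.1384 = 226.2659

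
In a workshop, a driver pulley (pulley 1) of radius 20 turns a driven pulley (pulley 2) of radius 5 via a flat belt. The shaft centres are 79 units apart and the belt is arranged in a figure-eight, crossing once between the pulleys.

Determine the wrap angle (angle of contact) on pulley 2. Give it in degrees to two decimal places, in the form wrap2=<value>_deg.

crossed belt: β = asin((r1+r2)/C) = asin(25/79) = 18.4487°
wrap1 = wrap2 = π + 2β = 216.8974°

wrap2=216.90_deg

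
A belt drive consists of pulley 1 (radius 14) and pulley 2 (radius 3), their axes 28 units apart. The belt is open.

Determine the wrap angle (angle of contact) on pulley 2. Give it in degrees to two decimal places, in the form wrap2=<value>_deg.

open belt: β = asin((r2−r1)/C) = asin(-11/28) = -23.1324°
wrap1 = π − 2β = 226.2648°
wrap2 = π + 2β = 133.7352°

wrap2=133.74_deg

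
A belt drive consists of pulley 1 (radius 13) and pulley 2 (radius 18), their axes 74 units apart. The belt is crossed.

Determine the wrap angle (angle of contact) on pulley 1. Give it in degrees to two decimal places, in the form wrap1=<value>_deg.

crossed belt: β = asin((r1+r2)/C) = asin(31/74) = 24.7664°
wrap1 = wrap2 = π + 2β = 229.5327°

wrap1=229.53_deg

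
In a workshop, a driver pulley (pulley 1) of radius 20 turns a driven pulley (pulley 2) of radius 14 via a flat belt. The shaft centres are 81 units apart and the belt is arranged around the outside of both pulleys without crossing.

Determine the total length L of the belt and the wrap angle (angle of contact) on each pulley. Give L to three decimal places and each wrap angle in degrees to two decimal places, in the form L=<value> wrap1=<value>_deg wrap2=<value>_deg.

open belt: β = asin((r2−r1)/C) = asin(-6/81) = -4.2480°
wrap1 = π − 2β = 188.4960°
wrap2 = π + 2β = 171.5040°
tangent length = C·cosβ = 80.7775
L = r1·wrap1 + r2·wrap2 + 2·C·cosβ = 20·3.2899 + 14·2.9933 + 2·80.7775 = 269.2588

L=269.259 wrap1=188.50_deg wrap2=171.50_deg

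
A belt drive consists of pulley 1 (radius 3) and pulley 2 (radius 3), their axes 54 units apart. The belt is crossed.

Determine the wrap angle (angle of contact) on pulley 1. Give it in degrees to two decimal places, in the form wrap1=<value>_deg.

crossed belt: β = asin((r1+r2)/C) = asin(6/54) = 6.3794°
wrap1 = wrap2 = π + 2β = 192.7587°

wrap1=192.76_deg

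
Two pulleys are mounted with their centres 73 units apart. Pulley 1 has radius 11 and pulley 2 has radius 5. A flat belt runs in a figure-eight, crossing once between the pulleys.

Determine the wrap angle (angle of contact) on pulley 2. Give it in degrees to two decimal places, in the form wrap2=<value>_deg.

wrap2=205.32_deg

crossed belt: β = asin((r1+r2)/C) = asin(16/73) = 12.6608°
wrap1 = wrap2 = π + 2β = 205.3215°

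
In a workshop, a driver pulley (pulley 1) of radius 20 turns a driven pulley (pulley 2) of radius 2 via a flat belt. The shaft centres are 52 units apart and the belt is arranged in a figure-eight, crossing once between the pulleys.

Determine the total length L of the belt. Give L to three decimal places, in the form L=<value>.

crossed belt: β = asin((r1+r2)/C) = asin(22/52) = 25.0290°
wrap1 = wrap2 = π + 2β = 230.0580°
tangent length = C·cosβ = 47.1169
L = (r1+r2)·wrap + 2·C·cosβ = 22·4.0153 + 2·47.1169 = 182.5697

L=182.570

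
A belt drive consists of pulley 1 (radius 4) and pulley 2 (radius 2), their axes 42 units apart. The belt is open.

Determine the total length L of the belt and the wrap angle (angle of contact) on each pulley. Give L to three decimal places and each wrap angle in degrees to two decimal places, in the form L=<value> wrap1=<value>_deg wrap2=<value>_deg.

L=102.945 wrap1=185.46_deg wrap2=174.54_deg

open belt: β = asin((r2−r1)/C) = asin(-2/42) = -2.7294°
wrap1 = π − 2β = 185.4588°
wrap2 = π + 2β = 174.5412°
tangent length = C·cosβ = 41.9524
L = r1·wrap1 + r2·wrap2 + 2·C·cosβ = 4·3.2369 + 2·3.0463 + 2·41.9524 = 102.9448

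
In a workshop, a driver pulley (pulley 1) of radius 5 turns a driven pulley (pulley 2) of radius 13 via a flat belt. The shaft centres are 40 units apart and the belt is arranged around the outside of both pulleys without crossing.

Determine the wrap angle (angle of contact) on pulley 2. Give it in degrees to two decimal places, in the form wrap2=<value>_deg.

wrap2=203.07_deg

open belt: β = asin((r2−r1)/C) = asin(8/40) = 11.5370°
wrap1 = π − 2β = 156.9261°
wrap2 = π + 2β = 203.0739°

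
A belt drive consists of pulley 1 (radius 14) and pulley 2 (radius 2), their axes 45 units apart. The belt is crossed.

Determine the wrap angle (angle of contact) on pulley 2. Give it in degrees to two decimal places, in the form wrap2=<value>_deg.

crossed belt: β = asin((r1+r2)/C) = asin(16/45) = 20.8275°
wrap1 = wrap2 = π + 2β = 221.6550°

wrap2=221.65_deg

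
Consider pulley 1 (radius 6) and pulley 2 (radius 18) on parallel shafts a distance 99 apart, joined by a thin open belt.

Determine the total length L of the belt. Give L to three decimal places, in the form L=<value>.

open belt: β = asin((r2−r1)/C) = asin(12/99) = 6.9621°
wrap1 = π − 2β = 166.0759°
wrap2 = π + 2β = 193.9241°
tangent length = C·cosβ = 98.2700
L = r1·wrap1 + r2·wrap2 + 2·C·cosβ = 6·2.8986 + 18·3.3846 + 2·98.2700 = 274.8546

L=274.855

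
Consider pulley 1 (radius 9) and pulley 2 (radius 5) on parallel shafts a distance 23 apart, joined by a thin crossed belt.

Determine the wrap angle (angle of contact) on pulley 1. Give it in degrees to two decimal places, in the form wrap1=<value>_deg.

wrap1=254.99_deg

crossed belt: β = asin((r1+r2)/C) = asin(14/23) = 37.4952°
wrap1 = wrap2 = π + 2β = 254.9905°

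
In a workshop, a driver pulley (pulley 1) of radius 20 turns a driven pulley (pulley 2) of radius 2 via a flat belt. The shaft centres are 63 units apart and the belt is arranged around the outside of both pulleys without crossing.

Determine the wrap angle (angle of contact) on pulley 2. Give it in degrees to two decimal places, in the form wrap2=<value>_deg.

wrap2=146.80_deg

open belt: β = asin((r2−r1)/C) = asin(-18/63) = -16.6015°
wrap1 = π − 2β = 213.2031°
wrap2 = π + 2β = 146.7969°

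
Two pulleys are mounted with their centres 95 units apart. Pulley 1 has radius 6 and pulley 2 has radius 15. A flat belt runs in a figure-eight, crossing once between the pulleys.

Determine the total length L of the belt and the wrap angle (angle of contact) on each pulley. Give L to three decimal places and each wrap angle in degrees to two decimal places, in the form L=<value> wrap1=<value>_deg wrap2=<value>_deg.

crossed belt: β = asin((r1+r2)/C) = asin(21/95) = 12.7709°
wrap1 = wrap2 = π + 2β = 205.5417°
tangent length = C·cosβ = 92.6499
L = (r1+r2)·wrap + 2·C·cosβ = 21·3.5874 + 2·92.6499 = 260.6347

L=260.635 wrap1=205.54_deg wrap2=205.54_deg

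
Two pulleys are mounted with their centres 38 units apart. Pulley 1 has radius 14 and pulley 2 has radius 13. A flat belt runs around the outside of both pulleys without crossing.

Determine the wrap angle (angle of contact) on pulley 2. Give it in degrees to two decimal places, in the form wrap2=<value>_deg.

open belt: β = asin((r2−r1)/C) = asin(-1/38) = -1.5080°
wrap1 = π − 2β = 183.0159°
wrap2 = π + 2β = 176.9841°

wrap2=176.98_deg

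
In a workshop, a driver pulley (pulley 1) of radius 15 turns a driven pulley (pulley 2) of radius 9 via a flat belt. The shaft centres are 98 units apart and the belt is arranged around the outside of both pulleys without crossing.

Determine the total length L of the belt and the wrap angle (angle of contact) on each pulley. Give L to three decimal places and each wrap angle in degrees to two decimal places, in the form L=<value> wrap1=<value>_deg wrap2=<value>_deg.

L=271.766 wrap1=187.02_deg wrap2=172.98_deg

open belt: β = asin((r2−r1)/C) = asin(-6/98) = -3.5101°
wrap1 = π − 2β = 187.0202°
wrap2 = π + 2β = 172.9798°
tangent length = C·cosβ = 97.8162
L = r1·wrap1 + r2·wrap2 + 2·C·cosβ = 15·3.2641 + 9·3.0191 + 2·97.8162 = 271.7657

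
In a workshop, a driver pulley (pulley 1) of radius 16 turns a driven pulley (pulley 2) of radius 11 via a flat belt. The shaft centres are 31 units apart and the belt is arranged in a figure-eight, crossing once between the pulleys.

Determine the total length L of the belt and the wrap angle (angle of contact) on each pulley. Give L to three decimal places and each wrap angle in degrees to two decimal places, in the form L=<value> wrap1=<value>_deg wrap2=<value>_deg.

L=172.373 wrap1=301.14_deg wrap2=301.14_deg

crossed belt: β = asin((r1+r2)/C) = asin(27/31) = 60.5713°
wrap1 = wrap2 = π + 2β = 301.1426°
tangent length = C·cosβ = 15.2315
L = (r1+r2)·wrap + 2·C·cosβ = 27·5.2559 + 2·15.2315 = 172.3732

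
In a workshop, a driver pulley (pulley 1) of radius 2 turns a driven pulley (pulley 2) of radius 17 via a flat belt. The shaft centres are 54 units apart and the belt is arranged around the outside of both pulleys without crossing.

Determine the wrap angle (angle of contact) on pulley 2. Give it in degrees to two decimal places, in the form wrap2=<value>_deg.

wrap2=212.26_deg

open belt: β = asin((r2−r1)/C) = asin(15/54) = 16.1276°
wrap1 = π − 2β = 147.7448°
wrap2 = π + 2β = 212.2552°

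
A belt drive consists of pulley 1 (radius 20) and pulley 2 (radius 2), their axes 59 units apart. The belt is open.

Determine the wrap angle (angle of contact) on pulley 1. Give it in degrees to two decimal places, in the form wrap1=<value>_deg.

open belt: β = asin((r2−r1)/C) = asin(-18/59) = -17.7633°
wrap1 = π − 2β = 215.5265°
wrap2 = π + 2β = 144.4735°

wrap1=215.53_deg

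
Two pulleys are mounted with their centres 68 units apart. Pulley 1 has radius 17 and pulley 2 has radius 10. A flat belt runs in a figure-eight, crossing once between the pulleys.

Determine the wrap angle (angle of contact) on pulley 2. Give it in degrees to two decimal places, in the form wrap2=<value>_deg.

crossed belt: β = asin((r1+r2)/C) = asin(27/68) = 23.3944°
wrap1 = wrap2 = π + 2β = 226.7889°

wrap2=226.79_deg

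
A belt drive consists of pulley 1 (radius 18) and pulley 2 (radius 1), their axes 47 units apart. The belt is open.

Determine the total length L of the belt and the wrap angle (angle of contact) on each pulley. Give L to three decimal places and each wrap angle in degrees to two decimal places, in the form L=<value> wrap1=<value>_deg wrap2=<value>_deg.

open belt: β = asin((r2−r1)/C) = asin(-17/47) = -21.2048°
wrap1 = π − 2β = 222.4095°
wrap2 = π + 2β = 137.5905°
tangent length = C·cosβ = 43.8178
L = r1·wrap1 + r2·wrap2 + 2·C·cosβ = 18·3.8818 + 1·2.4014 + 2·43.8178 = 159.9090

L=159.909 wrap1=222.41_deg wrap2=137.59_deg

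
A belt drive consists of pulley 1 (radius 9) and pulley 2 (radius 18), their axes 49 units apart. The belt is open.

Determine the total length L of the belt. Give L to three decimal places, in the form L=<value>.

open belt: β = asin((r2−r1)/C) = asin(9/49) = 10.5838°
wrap1 = π − 2β = 158.8324°
wrap2 = π + 2β = 201.1676°
tangent length = C·cosβ = 48.1664
L = r1·wrap1 + r2·wrap2 + 2·C·cosβ = 9·2.7721 + 18·3.5110 + 2·48.1664 = 184.4808

L=184.481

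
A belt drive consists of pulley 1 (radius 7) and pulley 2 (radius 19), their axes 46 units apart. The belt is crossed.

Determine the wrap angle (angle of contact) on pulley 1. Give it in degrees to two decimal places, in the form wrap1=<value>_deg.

wrap1=248.83_deg

crossed belt: β = asin((r1+r2)/C) = asin(26/46) = 34.4174°
wrap1 = wrap2 = π + 2β = 248.8348°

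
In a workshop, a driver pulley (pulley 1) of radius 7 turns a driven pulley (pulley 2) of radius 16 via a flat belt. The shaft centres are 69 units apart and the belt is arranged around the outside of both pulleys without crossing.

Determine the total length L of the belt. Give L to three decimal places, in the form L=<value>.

L=211.432

open belt: β = asin((r2−r1)/C) = asin(9/69) = 7.4947°
wrap1 = π − 2β = 165.0106°
wrap2 = π + 2β = 194.9894°
tangent length = C·cosβ = 68.4105
L = r1·wrap1 + r2·wrap2 + 2·C·cosβ = 7·2.8800 + 16·3.4032 + 2·68.4105 = 211.4322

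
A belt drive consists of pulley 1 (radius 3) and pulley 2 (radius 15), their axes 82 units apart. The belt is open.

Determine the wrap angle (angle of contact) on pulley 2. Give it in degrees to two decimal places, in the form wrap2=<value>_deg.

open belt: β = asin((r2−r1)/C) = asin(12/82) = 8.4150°
wrap1 = π − 2β = 163.1701°
wrap2 = π + 2β = 196.8299°

wrap2=196.83_deg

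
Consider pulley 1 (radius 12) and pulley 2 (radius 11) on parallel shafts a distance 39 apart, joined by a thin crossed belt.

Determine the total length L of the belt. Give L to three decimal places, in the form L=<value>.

L=164.263

crossed belt: β = asin((r1+r2)/C) = asin(23/39) = 36.1388°
wrap1 = wrap2 = π + 2β = 252.2776°
tangent length = C·cosβ = 31.4960
L = (r1+r2)·wrap + 2·C·cosβ = 23·4.4031 + 2·31.4960 = 164.2628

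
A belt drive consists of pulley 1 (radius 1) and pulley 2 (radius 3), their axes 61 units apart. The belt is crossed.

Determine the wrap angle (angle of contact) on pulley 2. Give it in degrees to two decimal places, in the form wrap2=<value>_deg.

crossed belt: β = asin((r1+r2)/C) = asin(4/61) = 3.7598°
wrap1 = wrap2 = π + 2β = 187.5196°

wrap2=187.52_deg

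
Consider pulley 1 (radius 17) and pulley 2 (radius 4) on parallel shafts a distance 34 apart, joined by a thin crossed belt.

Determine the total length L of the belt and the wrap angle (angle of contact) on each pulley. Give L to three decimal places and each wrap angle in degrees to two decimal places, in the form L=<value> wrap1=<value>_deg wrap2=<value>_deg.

L=147.414 wrap1=256.29_deg wrap2=256.29_deg

crossed belt: β = asin((r1+r2)/C) = asin(21/34) = 38.1445°
wrap1 = wrap2 = π + 2β = 256.2890°
tangent length = C·cosβ = 26.7395
L = (r1+r2)·wrap + 2·C·cosβ = 21·4.4731 + 2·26.7395 = 147.4138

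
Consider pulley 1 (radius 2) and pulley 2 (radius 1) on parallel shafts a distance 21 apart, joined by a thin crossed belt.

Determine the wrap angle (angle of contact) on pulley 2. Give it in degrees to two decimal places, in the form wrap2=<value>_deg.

wrap2=196.43_deg

crossed belt: β = asin((r1+r2)/C) = asin(3/21) = 8.2132°
wrap1 = wrap2 = π + 2β = 196.4264°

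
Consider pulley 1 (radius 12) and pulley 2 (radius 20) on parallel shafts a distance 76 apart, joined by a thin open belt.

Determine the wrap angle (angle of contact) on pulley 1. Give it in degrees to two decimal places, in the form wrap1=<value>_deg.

open belt: β = asin((r2−r1)/C) = asin(8/76) = 6.0423°
wrap1 = π − 2β = 167.9153°
wrap2 = π + 2β = 192.0847°

wrap1=167.92_deg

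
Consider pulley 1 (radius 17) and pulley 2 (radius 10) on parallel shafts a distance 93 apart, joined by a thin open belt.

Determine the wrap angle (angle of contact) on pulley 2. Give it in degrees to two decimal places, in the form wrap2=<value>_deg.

wrap2=171.37_deg

open belt: β = asin((r2−r1)/C) = asin(-7/93) = -4.3167°
wrap1 = π − 2β = 188.6333°
wrap2 = π + 2β = 171.3667°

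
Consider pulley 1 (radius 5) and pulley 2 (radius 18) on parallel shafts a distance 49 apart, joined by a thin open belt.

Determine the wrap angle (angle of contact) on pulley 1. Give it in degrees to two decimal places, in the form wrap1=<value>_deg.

open belt: β = asin((r2−r1)/C) = asin(13/49) = 15.3851°
wrap1 = π − 2β = 149.2297°
wrap2 = π + 2β = 210.7703°

wrap1=149.23_deg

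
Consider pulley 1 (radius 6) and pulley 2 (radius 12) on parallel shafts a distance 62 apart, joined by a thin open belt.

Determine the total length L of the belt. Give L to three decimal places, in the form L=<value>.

L=181.130

open belt: β = asin((r2−r1)/C) = asin(6/62) = 5.5534°
wrap1 = π − 2β = 168.8931°
wrap2 = π + 2β = 191.1069°
tangent length = C·cosβ = 61.7090
L = r1·wrap1 + r2·wrap2 + 2·C·cosβ = 6·2.9477 + 12·3.3354 + 2·61.7090 = 181.1298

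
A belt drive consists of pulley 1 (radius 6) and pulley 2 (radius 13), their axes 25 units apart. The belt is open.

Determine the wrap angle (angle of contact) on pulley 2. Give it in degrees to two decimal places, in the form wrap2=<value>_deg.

open belt: β = asin((r2−r1)/C) = asin(7/25) = 16.2602°
wrap1 = π − 2β = 147.4796°
wrap2 = π + 2β = 212.5204°

wrap2=212.52_deg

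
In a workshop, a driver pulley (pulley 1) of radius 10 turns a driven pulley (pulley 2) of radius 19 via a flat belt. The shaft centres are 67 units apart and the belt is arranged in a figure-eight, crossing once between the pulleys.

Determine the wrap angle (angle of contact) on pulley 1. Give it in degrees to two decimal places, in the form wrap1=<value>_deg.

crossed belt: β = asin((r1+r2)/C) = asin(29/67) = 25.6477°
wrap1 = wrap2 = π + 2β = 231.2953°

wrap1=231.30_deg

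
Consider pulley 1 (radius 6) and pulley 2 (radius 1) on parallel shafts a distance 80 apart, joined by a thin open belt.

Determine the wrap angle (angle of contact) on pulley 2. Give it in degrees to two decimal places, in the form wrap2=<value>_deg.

open belt: β = asin((r2−r1)/C) = asin(-5/80) = -3.5833°
wrap1 = π − 2β = 187.1666°
wrap2 = π + 2β = 172.8334°

wrap2=172.83_deg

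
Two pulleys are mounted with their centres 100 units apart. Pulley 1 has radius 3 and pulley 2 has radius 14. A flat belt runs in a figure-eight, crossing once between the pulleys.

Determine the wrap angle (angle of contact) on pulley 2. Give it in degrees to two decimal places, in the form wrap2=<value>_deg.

wrap2=199.58_deg

crossed belt: β = asin((r1+r2)/C) = asin(17/100) = 9.7878°
wrap1 = wrap2 = π + 2β = 199.5756°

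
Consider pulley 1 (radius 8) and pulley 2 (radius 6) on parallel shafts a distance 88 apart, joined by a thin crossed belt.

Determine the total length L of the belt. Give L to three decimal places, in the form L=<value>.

crossed belt: β = asin((r1+r2)/C) = asin(14/88) = 9.1541°
wrap1 = wrap2 = π + 2β = 198.3083°
tangent length = C·cosβ = 86.8792
L = (r1+r2)·wrap + 2·C·cosβ = 14·3.4611 + 2·86.8792 = 222.2143

L=222.214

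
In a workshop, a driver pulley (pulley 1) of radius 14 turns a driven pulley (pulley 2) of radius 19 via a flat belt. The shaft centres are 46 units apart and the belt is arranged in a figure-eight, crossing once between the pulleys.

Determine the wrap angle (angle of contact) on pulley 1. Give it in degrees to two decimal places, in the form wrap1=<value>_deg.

wrap1=271.68_deg

crossed belt: β = asin((r1+r2)/C) = asin(33/46) = 45.8395°
wrap1 = wrap2 = π + 2β = 271.6790°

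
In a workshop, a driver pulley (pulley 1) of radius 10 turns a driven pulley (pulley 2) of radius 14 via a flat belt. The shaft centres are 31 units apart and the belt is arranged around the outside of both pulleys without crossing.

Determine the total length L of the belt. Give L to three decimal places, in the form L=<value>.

L=137.915

open belt: β = asin((r2−r1)/C) = asin(4/31) = 7.4137°
wrap1 = π − 2β = 165.1727°
wrap2 = π + 2β = 194.8273°
tangent length = C·cosβ = 30.7409
L = r1·wrap1 + r2·wrap2 + 2·C·cosβ = 10·2.8828 + 14·3.4004 + 2·30.7409 = 137.9151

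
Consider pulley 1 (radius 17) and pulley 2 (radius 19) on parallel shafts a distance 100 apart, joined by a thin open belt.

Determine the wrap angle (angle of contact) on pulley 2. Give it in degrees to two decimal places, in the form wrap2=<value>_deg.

wrap2=182.29_deg

open belt: β = asin((r2−r1)/C) = asin(2/100) = 1.1460°
wrap1 = π − 2β = 177.7080°
wrap2 = π + 2β = 182.2920°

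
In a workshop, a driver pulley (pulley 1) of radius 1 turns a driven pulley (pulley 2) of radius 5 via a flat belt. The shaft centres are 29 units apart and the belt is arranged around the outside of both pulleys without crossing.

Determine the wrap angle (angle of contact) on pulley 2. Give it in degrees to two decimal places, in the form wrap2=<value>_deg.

wrap2=195.86_deg

open belt: β = asin((r2−r1)/C) = asin(4/29) = 7.9281°
wrap1 = π − 2β = 164.1437°
wrap2 = π + 2β = 195.8563°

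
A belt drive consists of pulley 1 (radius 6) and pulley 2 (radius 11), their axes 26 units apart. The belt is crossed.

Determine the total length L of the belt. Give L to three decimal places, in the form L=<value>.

crossed belt: β = asin((r1+r2)/C) = asin(17/26) = 40.8322°
wrap1 = wrap2 = π + 2β = 261.6644°
tangent length = C·cosβ = 19.6723
L = (r1+r2)·wrap + 2·C·cosβ = 17·4.5669 + 2·19.6723 = 116.9820

L=116.982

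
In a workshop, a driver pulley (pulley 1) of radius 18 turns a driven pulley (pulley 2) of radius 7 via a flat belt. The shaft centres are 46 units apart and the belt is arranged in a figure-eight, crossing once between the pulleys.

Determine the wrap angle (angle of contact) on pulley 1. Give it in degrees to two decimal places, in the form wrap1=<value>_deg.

wrap1=245.84_deg

crossed belt: β = asin((r1+r2)/C) = asin(25/46) = 32.9207°
wrap1 = wrap2 = π + 2β = 245.8415°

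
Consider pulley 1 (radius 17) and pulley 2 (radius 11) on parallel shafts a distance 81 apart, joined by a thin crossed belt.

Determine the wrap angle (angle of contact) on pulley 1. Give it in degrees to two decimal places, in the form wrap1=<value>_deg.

crossed belt: β = asin((r1+r2)/C) = asin(28/81) = 20.2233°
wrap1 = wrap2 = π + 2β = 220.4465°

wrap1=220.45_deg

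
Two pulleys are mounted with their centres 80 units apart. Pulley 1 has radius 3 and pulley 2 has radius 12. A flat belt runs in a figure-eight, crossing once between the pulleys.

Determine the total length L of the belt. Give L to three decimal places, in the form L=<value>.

crossed belt: β = asin((r1+r2)/C) = asin(15/80) = 10.8069°
wrap1 = wrap2 = π + 2β = 201.6138°
tangent length = C·cosβ = 78.5812
L = (r1+r2)·wrap + 2·C·cosβ = 15·3.5188 + 2·78.5812 = 209.9447

L=209.945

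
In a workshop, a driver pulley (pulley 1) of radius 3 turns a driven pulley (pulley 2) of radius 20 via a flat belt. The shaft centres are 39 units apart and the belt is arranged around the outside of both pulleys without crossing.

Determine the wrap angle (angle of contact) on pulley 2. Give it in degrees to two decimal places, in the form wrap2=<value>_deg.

open belt: β = asin((r2−r1)/C) = asin(17/39) = 25.8424°
wrap1 = π − 2β = 128.3152°
wrap2 = π + 2β = 231.6848°

wrap2=231.68_deg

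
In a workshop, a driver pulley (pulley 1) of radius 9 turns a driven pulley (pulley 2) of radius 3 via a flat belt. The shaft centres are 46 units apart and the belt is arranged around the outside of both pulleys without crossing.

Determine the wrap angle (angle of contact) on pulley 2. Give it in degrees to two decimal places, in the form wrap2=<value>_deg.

open belt: β = asin((r2−r1)/C) = asin(-6/46) = -7.4947°
wrap1 = π − 2β = 194.9894°
wrap2 = π + 2β = 165.0106°

wrap2=165.01_deg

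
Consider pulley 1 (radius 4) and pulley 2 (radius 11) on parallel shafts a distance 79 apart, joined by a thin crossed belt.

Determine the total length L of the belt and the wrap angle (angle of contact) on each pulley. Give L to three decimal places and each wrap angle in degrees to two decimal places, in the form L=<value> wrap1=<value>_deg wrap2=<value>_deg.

L=207.981 wrap1=201.89_deg wrap2=201.89_deg

crossed belt: β = asin((r1+r2)/C) = asin(15/79) = 10.9454°
wrap1 = wrap2 = π + 2β = 201.8908°
tangent length = C·cosβ = 77.5629
L = (r1+r2)·wrap + 2·C·cosβ = 15·3.5237 + 2·77.5629 = 207.9806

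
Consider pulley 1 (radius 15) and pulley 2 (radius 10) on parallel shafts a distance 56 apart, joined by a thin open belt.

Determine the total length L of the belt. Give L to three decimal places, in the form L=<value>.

L=190.987

open belt: β = asin((r2−r1)/C) = asin(-5/56) = -5.1225°
wrap1 = π − 2β = 190.2450°
wrap2 = π + 2β = 169.7550°
tangent length = C·cosβ = 55.7763
L = r1·wrap1 + r2·wrap2 + 2·C·cosβ = 15·3.3204 + 10·2.9628 + 2·55.7763 = 190.9865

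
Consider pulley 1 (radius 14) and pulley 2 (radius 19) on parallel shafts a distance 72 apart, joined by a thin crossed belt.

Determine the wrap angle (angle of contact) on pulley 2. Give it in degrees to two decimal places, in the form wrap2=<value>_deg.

crossed belt: β = asin((r1+r2)/C) = asin(33/72) = 27.2796°
wrap1 = wrap2 = π + 2β = 234.5592°

wrap2=234.56_deg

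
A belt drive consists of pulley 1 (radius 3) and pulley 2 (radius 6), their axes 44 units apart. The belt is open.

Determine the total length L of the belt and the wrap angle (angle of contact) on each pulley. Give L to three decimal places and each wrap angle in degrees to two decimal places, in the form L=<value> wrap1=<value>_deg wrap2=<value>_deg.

L=116.479 wrap1=172.18_deg wrap2=187.82_deg

open belt: β = asin((r2−r1)/C) = asin(3/44) = 3.9096°
wrap1 = π − 2β = 172.1809°
wrap2 = π + 2β = 187.8191°
tangent length = C·cosβ = 43.8976
L = r1·wrap1 + r2·wrap2 + 2·C·cosβ = 3·3.0051 + 6·3.2781 + 2·43.8976 = 116.4790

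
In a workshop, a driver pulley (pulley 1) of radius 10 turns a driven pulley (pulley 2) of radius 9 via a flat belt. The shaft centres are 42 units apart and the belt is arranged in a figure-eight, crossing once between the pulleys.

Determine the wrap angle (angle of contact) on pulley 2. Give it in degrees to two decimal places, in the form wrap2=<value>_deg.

wrap2=233.79_deg

crossed belt: β = asin((r1+r2)/C) = asin(19/42) = 26.8965°
wrap1 = wrap2 = π + 2β = 233.7931°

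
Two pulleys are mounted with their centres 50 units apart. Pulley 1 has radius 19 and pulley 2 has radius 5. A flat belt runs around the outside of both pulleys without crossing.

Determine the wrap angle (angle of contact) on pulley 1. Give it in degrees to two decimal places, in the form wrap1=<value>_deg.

wrap1=212.52_deg

open belt: β = asin((r2−r1)/C) = asin(-14/50) = -16.2602°
wrap1 = π − 2β = 212.5204°
wrap2 = π + 2β = 147.4796°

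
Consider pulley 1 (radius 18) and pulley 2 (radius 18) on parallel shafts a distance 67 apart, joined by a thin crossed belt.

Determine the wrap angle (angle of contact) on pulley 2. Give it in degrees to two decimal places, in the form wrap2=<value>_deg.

wrap2=245.00_deg

crossed belt: β = asin((r1+r2)/C) = asin(36/67) = 32.5009°
wrap1 = wrap2 = π + 2β = 245.0019°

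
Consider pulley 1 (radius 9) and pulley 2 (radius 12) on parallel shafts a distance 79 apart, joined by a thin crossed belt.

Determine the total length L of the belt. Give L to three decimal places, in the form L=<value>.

crossed belt: β = asin((r1+r2)/C) = asin(21/79) = 15.4158°
wrap1 = wrap2 = π + 2β = 210.8317°
tangent length = C·cosβ = 76.1577
L = (r1+r2)·wrap + 2·C·cosβ = 21·3.6797 + 2·76.1577 = 229.5893

L=229.589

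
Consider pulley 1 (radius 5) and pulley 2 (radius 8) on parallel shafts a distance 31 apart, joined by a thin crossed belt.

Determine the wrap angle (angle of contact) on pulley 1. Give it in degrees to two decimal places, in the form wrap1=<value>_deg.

crossed belt: β = asin((r1+r2)/C) = asin(13/31) = 24.7939°
wrap1 = wrap2 = π + 2β = 229.5877°

wrap1=229.59_deg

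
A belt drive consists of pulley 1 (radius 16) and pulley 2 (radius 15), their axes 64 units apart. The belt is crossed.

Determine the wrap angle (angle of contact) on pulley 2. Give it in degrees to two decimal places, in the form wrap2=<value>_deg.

crossed belt: β = asin((r1+r2)/C) = asin(31/64) = 28.9715°
wrap1 = wrap2 = π + 2β = 237.9431°

wrap2=237.94_deg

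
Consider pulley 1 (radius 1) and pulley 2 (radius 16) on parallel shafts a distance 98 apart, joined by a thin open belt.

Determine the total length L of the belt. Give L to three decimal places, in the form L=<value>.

L=251.708

open belt: β = asin((r2−r1)/C) = asin(15/98) = 8.8044°
wrap1 = π − 2β = 162.3913°
wrap2 = π + 2β = 197.6087°
tangent length = C·cosβ = 96.8452
L = r1·wrap1 + r2·wrap2 + 2·C·cosβ = 1·2.8343 + 16·3.4489 + 2·96.8452 = 251.7075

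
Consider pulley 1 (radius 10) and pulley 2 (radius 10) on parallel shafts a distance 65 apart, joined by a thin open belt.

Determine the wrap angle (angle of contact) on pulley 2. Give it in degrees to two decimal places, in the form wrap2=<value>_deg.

wrap2=180.00_deg

open belt: β = asin((r2−r1)/C) = asin(0/65) = 0.0000°
wrap1 = π − 2β = 180.0000°
wrap2 = π + 2β = 180.0000°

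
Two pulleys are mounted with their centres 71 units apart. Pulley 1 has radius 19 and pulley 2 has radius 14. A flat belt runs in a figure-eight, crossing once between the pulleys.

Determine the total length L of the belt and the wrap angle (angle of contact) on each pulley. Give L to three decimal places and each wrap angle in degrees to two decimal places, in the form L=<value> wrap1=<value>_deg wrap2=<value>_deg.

crossed belt: β = asin((r1+r2)/C) = asin(33/71) = 27.6966°
wrap1 = wrap2 = π + 2β = 235.3931°
tangent length = C·cosβ = 62.8649
L = (r1+r2)·wrap + 2·C·cosβ = 33·4.1084 + 2·62.8649 = 261.3066

L=261.307 wrap1=235.39_deg wrap2=235.39_deg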